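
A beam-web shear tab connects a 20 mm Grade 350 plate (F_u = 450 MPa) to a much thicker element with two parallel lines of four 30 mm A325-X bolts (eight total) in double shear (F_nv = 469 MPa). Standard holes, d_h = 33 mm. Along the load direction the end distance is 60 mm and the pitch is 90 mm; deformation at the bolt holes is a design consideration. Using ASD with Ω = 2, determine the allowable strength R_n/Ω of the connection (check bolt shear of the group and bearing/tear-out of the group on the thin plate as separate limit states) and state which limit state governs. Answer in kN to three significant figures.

Bolt shear: A_b = π·30²/4 = 706.9 mm²; R_n = 469 × 706.9 × 8 × 2 / 1000 = 5304 kN → 5304 / 2 = 2650 kN.
Bearing (1.2 l_c t F_u ≤ 2.4 d t F_u): upper limit = 2.4·30·20·450 / 1000 = 648 kN.
  Edge l_c = 60 − 33/2 = 43.5 → r_n = 469.8 kN; interior l_c = 90 − 33 = 57 → r_n = 615.6 kN.
  R_n,bearing = 2·469.8 + 6·615.6 = 4633 kN → 4633 / 2 = 2320 kN.
Bearing governs: 2320 kN.

2320 kN (bearing governs)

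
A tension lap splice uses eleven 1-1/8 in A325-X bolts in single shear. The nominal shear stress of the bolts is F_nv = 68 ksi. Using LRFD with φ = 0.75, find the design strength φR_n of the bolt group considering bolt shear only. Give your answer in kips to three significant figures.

558 kips

A_b = π × 1.125² / 4 = 0.994 in².
R_n = F_nv · A_b · n · n_s = 68 × 0.994 × 11 × 1 = 743.5 kips.
Design strength φR_n = 0.75 × 743.5 = 558 kips.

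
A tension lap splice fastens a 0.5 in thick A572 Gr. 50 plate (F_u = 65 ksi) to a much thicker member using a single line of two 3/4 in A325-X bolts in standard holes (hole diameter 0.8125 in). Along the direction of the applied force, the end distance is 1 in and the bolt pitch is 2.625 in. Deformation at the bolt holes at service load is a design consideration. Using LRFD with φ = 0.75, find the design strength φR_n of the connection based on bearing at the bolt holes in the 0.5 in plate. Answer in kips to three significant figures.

61.2 kips

Per bolt r_n = 1.2 l_c t F_u ≤ 2.4 d t F_u; upper limit = 2.4 × 0.75 × 0.5 × 65 = 58.5 kips.
Edge bolt: l_c = 1 − 0.8125/2 = 0.5938 in → 1.2 × 0.5938 × 0.5 × 65 = 23.16 → r_n = 23.16 kips.
Interior bolts: l_c = 2.625 − 0.8125 = 1.812 in → 1.2 × 1.812 × 0.5 × 65 = 70.69 → r_n = 58.5 kips.
R_n = 1 × 23.16 + 1 × 58.5 = 81.66 kips.
Design strength φR_n = 0.75 × 81.66 = 61.2 kips.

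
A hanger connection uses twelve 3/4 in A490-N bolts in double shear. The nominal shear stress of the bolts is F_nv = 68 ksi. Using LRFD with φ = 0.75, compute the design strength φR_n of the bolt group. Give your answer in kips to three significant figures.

A_b = π × 0.75² / 4 = 0.4418 in².
R_n = F_nv · A_b · n · n_s = 68 × 0.4418 × 12 × 2 = 721 kips.
Design strength φR_n = 0.75 × 721 = 541 kips.

541 kips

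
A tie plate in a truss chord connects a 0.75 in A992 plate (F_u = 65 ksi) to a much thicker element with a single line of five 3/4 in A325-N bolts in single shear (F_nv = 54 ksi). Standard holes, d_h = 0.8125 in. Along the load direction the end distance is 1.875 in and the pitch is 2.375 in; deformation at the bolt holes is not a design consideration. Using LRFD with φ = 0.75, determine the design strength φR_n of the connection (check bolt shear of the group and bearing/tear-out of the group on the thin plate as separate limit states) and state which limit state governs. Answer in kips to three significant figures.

89.5 kips (bolt shear governs)

Bolt shear: A_b = π·0.75²/4 = 0.4418 in²; R_n = 54 × 0.4418 × 5 × 1 = 119.3 kips → 0.75 × 119.3 = 89.5 kips.
Bearing (1.5 l_c t F_u ≤ 3.0 d t F_u): upper limit = 3.0·0.75·0.75·65 = 109.7 kips.
  Edge l_c = 1.875 − 0.8125/2 = 1.469 → r_n = 107.4 kips; interior l_c = 2.375 − 0.8125 = 1.562 → r_n = 109.7 kips.
  R_n,bearing = 1·107.4 + 4·109.7 = 546.2 kips → 0.75 × 546.2 = 410 kips.
Bolt shear governs: 89.5 kips.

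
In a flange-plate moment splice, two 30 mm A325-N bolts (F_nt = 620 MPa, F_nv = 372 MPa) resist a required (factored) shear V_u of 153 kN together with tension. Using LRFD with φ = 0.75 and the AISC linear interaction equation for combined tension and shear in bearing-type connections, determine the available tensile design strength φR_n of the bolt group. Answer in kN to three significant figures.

A_b = π·30²/4 = 706.9 mm²; f_rv = 153 × 1000 / (2 × 706.9) = 108.2 MPa.
F'_nt = 1.3 F_nt − (F_nt / φF_nv) f_rv = 1.3·620 − (620/(0.75·372))·108.2 = 565.5 MPa, capped at F_nt → F'_nt = 565.5 MPa.
R_n = F'_nt · A_b · n = 565.5 × 706.9 × 2 / 1000 = 799.5 kN.
Design strength φR_n = 0.75 × 799.5 = 600 kN.

600 kN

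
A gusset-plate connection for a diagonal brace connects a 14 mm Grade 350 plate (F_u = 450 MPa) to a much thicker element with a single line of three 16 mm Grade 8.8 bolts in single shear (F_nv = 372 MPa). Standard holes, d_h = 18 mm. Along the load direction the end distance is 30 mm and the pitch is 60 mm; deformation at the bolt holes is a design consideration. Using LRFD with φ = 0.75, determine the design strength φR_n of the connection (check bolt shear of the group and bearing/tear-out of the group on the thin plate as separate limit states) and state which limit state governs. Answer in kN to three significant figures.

168 kN (bolt shear governs)

Bolt shear: A_b = π·16²/4 = 201.1 mm²; R_n = 372 × 201.1 × 3 × 1 / 1000 = 224.4 kN → 0.75 × 224.4 = 168 kN.
Bearing (1.2 l_c t F_u ≤ 2.4 d t F_u): upper limit = 2.4·16·14·450 / 1000 = 241.9 kN.
  Edge l_c = 30 − 18/2 = 21 → r_n = 158.8 kN; interior l_c = 60 − 18 = 42 → r_n = 241.9 kN.
  R_n,bearing = 1·158.8 + 2·241.9 = 642.6 kN → 0.75 × 642.6 = 482 kN.
Bolt shear governs: 168 kN.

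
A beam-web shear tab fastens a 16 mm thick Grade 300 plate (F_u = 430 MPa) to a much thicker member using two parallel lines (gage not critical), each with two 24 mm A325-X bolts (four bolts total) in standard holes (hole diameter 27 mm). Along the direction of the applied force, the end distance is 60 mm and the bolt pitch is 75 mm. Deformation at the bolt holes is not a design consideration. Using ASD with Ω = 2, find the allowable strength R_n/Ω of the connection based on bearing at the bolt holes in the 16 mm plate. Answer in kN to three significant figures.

975 kN

Per bolt r_n = 1.5 l_c t F_u ≤ 3.0 d t F_u; upper limit = 3.0 × 24 × 16 × 430 / 1000 = 495.4 kN.
Edge bolt: l_c = 60 − 27/2 = 46.5 mm → 1.5 × 46.5 × 16 × 430 / 1000 = 479.9 → r_n = 479.9 kN.
Interior bolts: l_c = 75 − 27 = 48 mm → 1.5 × 48 × 16 × 430 / 1000 = 495.4 → r_n = 495.4 kN.
R_n = 2 × 479.9 + 2 × 495.4 = 1950 kN.
Allowable strength R_n/Ω = 1950 / 2 = 975 kN.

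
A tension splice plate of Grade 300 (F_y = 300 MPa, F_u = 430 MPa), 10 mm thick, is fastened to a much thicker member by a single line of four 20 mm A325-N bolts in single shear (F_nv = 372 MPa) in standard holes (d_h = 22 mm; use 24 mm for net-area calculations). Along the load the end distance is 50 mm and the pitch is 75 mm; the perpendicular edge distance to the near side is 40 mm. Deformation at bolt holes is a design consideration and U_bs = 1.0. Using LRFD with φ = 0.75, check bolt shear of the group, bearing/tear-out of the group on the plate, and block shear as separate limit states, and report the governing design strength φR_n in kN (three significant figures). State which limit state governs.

Bolt shear: A_b = π·20²/4 = 314.2 mm²; R_n = 372 × 314.2 × 4 × 1 / 1000 = 467.5 kN → 0.75 × 467.5 = 351 kN.
Bearing: edge l_c = 39, r_n = 201.2 kN; interior l_c = 53, r_n = 206.4 kN; R_n = 201.2 + 3·206.4 = 820.4 kN → 615 kN.
Block shear: A_gv = 2750, A_nv = 1910, A_nt = 280 mm²; R_n = min(0.6F_uA_nv, 0.6F_yA_gv) + U_bs·F_u·A_nt = 613.2 kN → 460 kN.
Bolt shear governs: 351 kN.

351 kN (bolt shear governs)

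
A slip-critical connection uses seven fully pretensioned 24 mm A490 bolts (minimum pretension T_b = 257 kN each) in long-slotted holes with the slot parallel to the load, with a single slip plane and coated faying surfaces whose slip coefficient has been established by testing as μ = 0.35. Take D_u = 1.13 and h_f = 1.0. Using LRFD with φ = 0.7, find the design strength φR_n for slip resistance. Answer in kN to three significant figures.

R_n = μ · D_u · h_f · T_b · n_s · n_b = 0.35 × 1.13 × 1.0 × 257 × 1 × 7 = 711.5 kN.
Design strength φR_n = 0.7 × 711.5 = 498 kN.

498 kN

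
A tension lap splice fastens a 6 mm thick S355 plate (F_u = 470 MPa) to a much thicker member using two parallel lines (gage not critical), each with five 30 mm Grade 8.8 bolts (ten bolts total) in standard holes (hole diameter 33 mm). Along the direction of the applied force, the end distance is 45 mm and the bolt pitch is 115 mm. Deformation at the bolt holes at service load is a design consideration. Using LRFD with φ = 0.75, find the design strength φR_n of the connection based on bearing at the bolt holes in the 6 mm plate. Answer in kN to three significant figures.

Per bolt r_n = 1.2 l_c t F_u ≤ 2.4 d t F_u; upper limit = 2.4 × 30 × 6 × 470 / 1000 = 203 kN.
Edge bolt: l_c = 45 − 33/2 = 28.5 mm → 1.2 × 28.5 × 6 × 470 / 1000 = 96.44 → r_n = 96.44 kN.
Interior bolts: l_c = 115 − 33 = 82 mm → 1.2 × 82 × 6 × 470 / 1000 = 277.5 → r_n = 203 kN.
R_n = 2 × 96.44 + 8 × 203 = 1817 kN.
Design strength φR_n = 0.75 × 1817 = 1360 kN.

1360 kN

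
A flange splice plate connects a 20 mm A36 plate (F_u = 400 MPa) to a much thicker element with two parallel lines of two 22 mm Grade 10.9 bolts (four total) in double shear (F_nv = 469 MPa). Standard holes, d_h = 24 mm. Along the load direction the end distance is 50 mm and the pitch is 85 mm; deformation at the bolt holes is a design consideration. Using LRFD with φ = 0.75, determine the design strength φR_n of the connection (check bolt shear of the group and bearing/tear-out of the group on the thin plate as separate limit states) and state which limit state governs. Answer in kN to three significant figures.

Bolt shear: A_b = π·22²/4 = 380.1 mm²; R_n = 469 × 380.1 × 4 × 2 / 1000 = 1426 kN → 0.75 × 1426 = 1070 kN.
Bearing (1.2 l_c t F_u ≤ 2.4 d t F_u): upper limit = 2.4·22·20·400 / 1000 = 422.4 kN.
  Edge l_c = 50 − 24/2 = 38 → r_n = 364.8 kN; interior l_c = 85 − 24 = 61 → r_n = 422.4 kN.
  R_n,bearing = 2·364.8 + 2·422.4 = 1574 kN → 0.75 × 1574 = 1180 kN.
Bolt shear governs: 1070 kN.

1070 kN (bolt shear governs)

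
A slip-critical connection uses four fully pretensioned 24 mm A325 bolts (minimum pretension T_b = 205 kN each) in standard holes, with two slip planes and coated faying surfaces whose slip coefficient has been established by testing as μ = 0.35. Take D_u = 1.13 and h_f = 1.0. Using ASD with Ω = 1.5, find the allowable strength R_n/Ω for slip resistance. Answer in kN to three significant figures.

432 kN

R_n = μ · D_u · h_f · T_b · n_s · n_b = 0.35 × 1.13 × 1.0 × 205 × 2 × 4 = 648.6 kN.
Allowable strength R_n/Ω = 648.6 / 1.5 = 432 kN.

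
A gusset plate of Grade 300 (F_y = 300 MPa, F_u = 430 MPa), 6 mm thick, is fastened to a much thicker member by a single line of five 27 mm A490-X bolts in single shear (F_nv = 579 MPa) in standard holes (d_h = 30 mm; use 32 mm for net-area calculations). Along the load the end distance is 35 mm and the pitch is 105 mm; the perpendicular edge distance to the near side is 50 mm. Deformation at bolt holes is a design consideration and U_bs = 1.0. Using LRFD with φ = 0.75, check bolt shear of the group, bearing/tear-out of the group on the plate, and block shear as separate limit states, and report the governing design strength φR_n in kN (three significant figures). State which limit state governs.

Bolt shear: A_b = π·27²/4 = 572.6 mm²; R_n = 579 × 572.6 × 5 × 1 / 1000 = 1658 kN → 0.75 × 1658 = 1240 kN.
Bearing: edge l_c = 20, r_n = 61.92 kN; interior l_c = 75, r_n = 167.2 kN; R_n = 61.92 + 4·167.2 = 730.7 kN → 548 kN.
Block shear: A_gv = 2730, A_nv = 1866, A_nt = 204 mm²; R_n = min(0.6F_uA_nv, 0.6F_yA_gv) + U_bs·F_u·A_nt = 569.1 kN → 427 kN.
Block shear governs: 427 kN.

427 kN (block shear governs)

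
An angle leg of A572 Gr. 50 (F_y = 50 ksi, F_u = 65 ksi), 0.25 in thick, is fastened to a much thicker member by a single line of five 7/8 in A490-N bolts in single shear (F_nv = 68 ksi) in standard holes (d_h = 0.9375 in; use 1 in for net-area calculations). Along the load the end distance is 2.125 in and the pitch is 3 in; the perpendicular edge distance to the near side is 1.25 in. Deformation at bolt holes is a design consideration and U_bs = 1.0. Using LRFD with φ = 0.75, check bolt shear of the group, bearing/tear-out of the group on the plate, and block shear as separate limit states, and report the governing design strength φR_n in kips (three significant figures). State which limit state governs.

79.5 kips (block shear governs)

Bolt shear: A_b = π·0.875²/4 = 0.6013 in²; R_n = 68 × 0.6013 × 5 × 1 = 204.4 kips → 0.75 × 204.4 = 153 kips.
Bearing: edge l_c = 1.656, r_n = 32.3 kips; interior l_c = 2.062, r_n = 34.12 kips; R_n = 32.3 + 4·34.12 = 168.8 kips → 127 kips.
Block shear: A_gv = 3.531, A_nv = 2.406, A_nt = 0.1875 in²; R_n = min(0.6F_uA_nv, 0.6F_yA_gv) + U_bs·F_u·A_nt = 106 kips → 79.5 kips.
Block shear governs: 79.5 kips.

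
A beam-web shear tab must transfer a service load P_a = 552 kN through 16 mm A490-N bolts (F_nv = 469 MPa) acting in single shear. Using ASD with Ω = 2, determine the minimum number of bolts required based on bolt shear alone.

12 bolts

A_b = π·16²/4 = 201.1 mm².
Per-bolt allowable strength R_n/Ω = 469 × 201.1 × 1 / 1000 / 2 = 47.15 kN.
n ≥ 552 / 47.15 = 11.71 → use 12 bolts.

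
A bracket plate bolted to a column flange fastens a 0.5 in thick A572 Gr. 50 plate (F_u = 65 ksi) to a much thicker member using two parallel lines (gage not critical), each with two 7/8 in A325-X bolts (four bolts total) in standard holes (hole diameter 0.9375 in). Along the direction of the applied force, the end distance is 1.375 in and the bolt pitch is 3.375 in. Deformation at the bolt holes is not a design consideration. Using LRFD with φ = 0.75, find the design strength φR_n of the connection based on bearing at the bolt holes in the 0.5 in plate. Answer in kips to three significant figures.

Per bolt r_n = 1.5 l_c t F_u ≤ 3.0 d t F_u; upper limit = 3.0 × 0.875 × 0.5 × 65 = 85.31 kips.
Edge bolt: l_c = 1.375 − 0.9375/2 = 0.9062 in → 1.5 × 0.9062 × 0.5 × 65 = 44.18 → r_n = 44.18 kips.
Interior bolts: l_c = 3.375 − 0.9375 = 2.438 in → 1.5 × 2.438 × 0.5 × 65 = 118.8 → r_n = 85.31 kips.
R_n = 2 × 44.18 + 2 × 85.31 = 259 kips.
Design strength φR_n = 0.75 × 259 = 194 kips.

194 kips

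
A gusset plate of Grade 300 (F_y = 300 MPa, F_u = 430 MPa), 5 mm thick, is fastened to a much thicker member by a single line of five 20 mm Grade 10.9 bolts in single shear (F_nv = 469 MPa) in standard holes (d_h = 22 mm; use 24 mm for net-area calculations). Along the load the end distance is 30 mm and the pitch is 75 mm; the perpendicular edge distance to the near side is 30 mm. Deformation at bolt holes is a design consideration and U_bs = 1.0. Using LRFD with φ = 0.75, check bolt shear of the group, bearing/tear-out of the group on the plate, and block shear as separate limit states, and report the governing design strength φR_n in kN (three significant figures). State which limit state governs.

244 kN (block shear governs)

Bolt shear: A_b = π·20²/4 = 314.2 mm²; R_n = 469 × 314.2 × 5 × 1 / 1000 = 736.7 kN → 0.75 × 736.7 = 553 kN.
Bearing: edge l_c = 19, r_n = 49.02 kN; interior l_c = 53, r_n = 103.2 kN; R_n = 49.02 + 4·103.2 = 461.8 kN → 346 kN.
Block shear: A_gv = 1650, A_nv = 1110, A_nt = 90 mm²; R_n = min(0.6F_uA_nv, 0.6F_yA_gv) + U_bs·F_u·A_nt = 325.1 kN → 244 kN.
Block shear governs: 244 kN.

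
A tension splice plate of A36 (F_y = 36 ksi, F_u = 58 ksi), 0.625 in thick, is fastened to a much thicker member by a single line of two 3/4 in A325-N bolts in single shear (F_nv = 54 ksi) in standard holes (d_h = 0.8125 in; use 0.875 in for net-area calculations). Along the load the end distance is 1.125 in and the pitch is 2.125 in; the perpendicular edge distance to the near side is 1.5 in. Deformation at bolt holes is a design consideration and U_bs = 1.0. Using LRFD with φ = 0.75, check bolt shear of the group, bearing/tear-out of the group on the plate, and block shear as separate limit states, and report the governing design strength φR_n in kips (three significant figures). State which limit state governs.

35.8 kips (bolt shear governs)

Bolt shear: A_b = π·0.75²/4 = 0.4418 in²; R_n = 54 × 0.4418 × 2 × 1 = 47.71 kips → 0.75 × 47.71 = 35.8 kips.
Bearing: edge l_c = 0.7188, r_n = 31.27 kips; interior l_c = 1.312, r_n = 57.09 kips; R_n = 31.27 + 1·57.09 = 88.36 kips → 66.3 kips.
Block shear: A_gv = 2.031, A_nv = 1.211, A_nt = 0.6641 in²; R_n = min(0.6F_uA_nv, 0.6F_yA_gv) + U_bs·F_u·A_nt = 80.66 kips → 60.5 kips.
Bolt shear governs: 35.8 kips.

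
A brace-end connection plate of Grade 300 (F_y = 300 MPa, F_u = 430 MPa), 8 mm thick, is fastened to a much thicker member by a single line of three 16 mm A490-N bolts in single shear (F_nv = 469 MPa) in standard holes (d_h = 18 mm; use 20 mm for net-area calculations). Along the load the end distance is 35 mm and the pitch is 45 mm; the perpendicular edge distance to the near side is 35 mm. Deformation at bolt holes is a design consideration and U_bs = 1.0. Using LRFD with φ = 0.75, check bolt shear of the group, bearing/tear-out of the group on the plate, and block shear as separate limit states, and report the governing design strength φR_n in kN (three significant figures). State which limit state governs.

181 kN (block shear governs)

Bolt shear: A_b = π·16²/4 = 201.1 mm²; R_n = 469 × 201.1 × 3 × 1 / 1000 = 282.9 kN → 0.75 × 282.9 = 212 kN.
Bearing: edge l_c = 26, r_n = 107.3 kN; interior l_c = 27, r_n = 111.5 kN; R_n = 107.3 + 2·111.5 = 330.2 kN → 248 kN.
Block shear: A_gv = 1000, A_nv = 600, A_nt = 200 mm²; R_n = min(0.6F_uA_nv, 0.6F_yA_gv) + U_bs·F_u·A_nt = 240.8 kN → 181 kN.
Block shear governs: 181 kN.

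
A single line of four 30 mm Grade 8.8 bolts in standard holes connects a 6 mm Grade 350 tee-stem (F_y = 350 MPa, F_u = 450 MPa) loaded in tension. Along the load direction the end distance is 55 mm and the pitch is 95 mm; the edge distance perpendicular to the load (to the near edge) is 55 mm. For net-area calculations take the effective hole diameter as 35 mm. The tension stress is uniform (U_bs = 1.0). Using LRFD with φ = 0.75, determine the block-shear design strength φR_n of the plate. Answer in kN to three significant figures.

340 kN

Shear plane L_v = 55 + 3·95 = 340 mm; A_gv = 340 × 6 = 2040 mm².
A_nv = (340 − 3.5·35) × 6 = 1305 mm².
A_nt = (55 − 0.5·35) × 6 = 225 mm².
0.6 F_u A_nv = 352.4 kN; 0.6 F_y A_gv = 428.4 kN → shear rupture governs the shear term.
R_n = 352.4 + 1.0 × 450 × 225 / 1000 = 453.6 kN.
Design strength φR_n = 0.75 × 453.6 = 340 kN.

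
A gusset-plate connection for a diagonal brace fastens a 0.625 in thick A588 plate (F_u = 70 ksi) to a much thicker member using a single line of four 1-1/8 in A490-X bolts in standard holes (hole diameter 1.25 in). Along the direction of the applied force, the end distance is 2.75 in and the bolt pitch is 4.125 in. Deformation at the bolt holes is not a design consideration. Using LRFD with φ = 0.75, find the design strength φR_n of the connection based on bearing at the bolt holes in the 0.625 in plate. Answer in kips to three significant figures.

Per bolt r_n = 1.5 l_c t F_u ≤ 3.0 d t F_u; upper limit = 3.0 × 1.125 × 0.625 × 70 = 147.7 kips.
Edge bolt: l_c = 2.75 − 1.25/2 = 2.125 in → 1.5 × 2.125 × 0.625 × 70 = 139.5 → r_n = 139.5 kips.
Interior bolts: l_c = 4.125 − 1.25 = 2.875 in → 1.5 × 2.875 × 0.625 × 70 = 188.7 → r_n = 147.7 kips.
R_n = 1 × 139.5 + 3 × 147.7 = 582.4 kips.
Design strength φR_n = 0.75 × 582.4 = 437 kips.

437 kips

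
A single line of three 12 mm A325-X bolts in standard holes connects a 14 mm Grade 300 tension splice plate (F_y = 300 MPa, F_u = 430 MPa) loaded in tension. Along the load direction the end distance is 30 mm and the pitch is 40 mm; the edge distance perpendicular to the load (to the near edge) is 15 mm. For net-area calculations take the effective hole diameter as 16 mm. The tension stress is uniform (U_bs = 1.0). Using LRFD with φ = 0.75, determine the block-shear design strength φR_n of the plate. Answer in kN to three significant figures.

221 kN

Shear plane L_v = 30 + 2·40 = 110 mm; A_gv = 110 × 14 = 1540 mm².
A_nv = (110 − 2.5·16) × 14 = 980 mm².
A_nt = (15 − 0.5·16) × 14 = 98 mm².
0.6 F_u A_nv = 252.8 kN; 0.6 F_y A_gv = 277.2 kN → shear rupture governs the shear term.
R_n = 252.8 + 1.0 × 430 × 98 / 1000 = 295 kN.
Design strength φR_n = 0.75 × 295 = 221 kN.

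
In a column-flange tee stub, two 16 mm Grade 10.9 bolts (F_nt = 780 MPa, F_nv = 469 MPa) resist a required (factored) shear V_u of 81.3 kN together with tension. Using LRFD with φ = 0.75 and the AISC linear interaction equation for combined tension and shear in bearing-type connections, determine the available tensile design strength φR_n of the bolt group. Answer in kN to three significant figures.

A_b = π·16²/4 = 201.1 mm²; f_rv = 81.3 × 1000 / (2 × 201.1) = 202.2 MPa.
F'_nt = 1.3 F_nt − (F_nt / φF_nv) f_rv = 1.3·780 − (780/(0.75·469))·202.2 = 565.7 MPa, capped at F_nt → F'_nt = 565.7 MPa.
R_n = F'_nt · A_b · n = 565.7 × 201.1 × 2 / 1000 = 227.5 kN.
Design strength φR_n = 0.75 × 227.5 = 171 kN.

171 kN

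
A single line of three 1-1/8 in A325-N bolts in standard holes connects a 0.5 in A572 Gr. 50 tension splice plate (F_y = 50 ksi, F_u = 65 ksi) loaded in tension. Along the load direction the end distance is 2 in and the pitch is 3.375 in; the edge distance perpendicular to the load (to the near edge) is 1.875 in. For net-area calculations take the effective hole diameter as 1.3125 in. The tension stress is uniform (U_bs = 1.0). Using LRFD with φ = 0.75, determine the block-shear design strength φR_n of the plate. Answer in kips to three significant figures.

110 kips

Shear plane L_v = 2 + 2·3.375 = 8.75 in; A_gv = 8.75 × 0.5 = 4.375 in².
A_nv = (8.75 − 2.5·1.3125) × 0.5 = 2.734 in².
A_nt = (1.875 − 0.5·1.3125) × 0.5 = 0.6094 in².
0.6 F_u A_nv = 106.6 kips; 0.6 F_y A_gv = 131.2 kips → shear rupture governs the shear term.
R_n = 106.6 + 1.0 × 65 × 0.6094 = 146.2 kips.
Design strength φR_n = 0.75 × 146.2 = 110 kips.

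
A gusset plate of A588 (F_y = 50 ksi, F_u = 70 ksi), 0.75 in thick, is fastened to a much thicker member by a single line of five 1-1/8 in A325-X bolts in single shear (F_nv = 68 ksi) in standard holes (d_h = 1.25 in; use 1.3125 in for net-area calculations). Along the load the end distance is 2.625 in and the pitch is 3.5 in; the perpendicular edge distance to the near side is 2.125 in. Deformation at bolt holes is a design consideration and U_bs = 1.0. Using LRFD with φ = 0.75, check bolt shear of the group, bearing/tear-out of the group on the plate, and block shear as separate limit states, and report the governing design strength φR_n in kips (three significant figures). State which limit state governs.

253 kips (bolt shear governs)

Bolt shear: A_b = π·1.125²/4 = 0.994 in²; R_n = 68 × 0.994 × 5 × 1 = 338 kips → 0.75 × 338 = 253 kips.
Bearing: edge l_c = 2, r_n = 126 kips; interior l_c = 2.25, r_n = 141.8 kips; R_n = 126 + 4·141.8 = 693 kips → 520 kips.
Block shear: A_gv = 12.47, A_nv = 8.039, A_nt = 1.102 in²; R_n = min(0.6F_uA_nv, 0.6F_yA_gv) + U_bs·F_u·A_nt = 414.8 kips → 311 kips.
Bolt shear governs: 253 kips.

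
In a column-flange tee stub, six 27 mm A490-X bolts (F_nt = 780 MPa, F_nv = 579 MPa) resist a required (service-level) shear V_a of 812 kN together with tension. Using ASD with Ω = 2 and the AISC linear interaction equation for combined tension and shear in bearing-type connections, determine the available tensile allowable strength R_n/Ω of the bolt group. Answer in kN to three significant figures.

A_b = π·27²/4 = 572.6 mm²; f_rv = 812 × 1000 / (6 × 572.6) = 236.4 MPa.
F'_nt = 1.3 F_nt − (Ω F_nt / F_nv) f_rv = 1.3·780 − (2·780/579)·236.4 = 377.2 MPa, capped at F_nt → F'_nt = 377.2 MPa.
R_n = F'_nt · A_b · n = 377.2 × 572.6 × 6 / 1000 = 1296 kN.
Allowable strength R_n/Ω = 1296 / 2 = 648 kN.

648 kN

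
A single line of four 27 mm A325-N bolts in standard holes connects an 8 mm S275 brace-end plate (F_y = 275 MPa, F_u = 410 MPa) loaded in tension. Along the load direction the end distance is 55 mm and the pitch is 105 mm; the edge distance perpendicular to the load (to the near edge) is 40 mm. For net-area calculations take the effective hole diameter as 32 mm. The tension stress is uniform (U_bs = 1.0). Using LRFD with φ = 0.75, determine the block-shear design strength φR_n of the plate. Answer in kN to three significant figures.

Shear plane L_v = 55 + 3·105 = 370 mm; A_gv = 370 × 8 = 2960 mm².
A_nv = (370 − 3.5·32) × 8 = 2064 mm².
A_nt = (40 − 0.5·32) × 8 = 192 mm².
0.6 F_u A_nv = 507.7 kN; 0.6 F_y A_gv = 488.4 kN → shear yielding governs the shear term.
R_n = 488.4 + 1.0 × 410 × 192 / 1000 = 567.1 kN.
Design strength φR_n = 0.75 × 567.1 = 425 kN.

425 kN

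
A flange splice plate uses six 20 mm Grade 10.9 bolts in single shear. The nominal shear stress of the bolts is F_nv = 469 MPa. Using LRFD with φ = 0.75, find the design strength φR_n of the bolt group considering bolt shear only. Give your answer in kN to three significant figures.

663 kN

A_b = π × 20² / 4 = 314.2 mm².
R_n = F_nv · A_b · n · n_s = 469 × 314.2 × 6 × 1 / 1000 = 884 kN.
Design strength φR_n = 0.75 × 884 = 663 kN.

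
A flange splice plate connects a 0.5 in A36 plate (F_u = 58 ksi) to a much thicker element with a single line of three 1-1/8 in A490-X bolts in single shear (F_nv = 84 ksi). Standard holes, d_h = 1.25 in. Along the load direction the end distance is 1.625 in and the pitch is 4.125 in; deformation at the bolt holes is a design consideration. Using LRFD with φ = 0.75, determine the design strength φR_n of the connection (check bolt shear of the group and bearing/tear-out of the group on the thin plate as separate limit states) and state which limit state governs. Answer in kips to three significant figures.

144 kips (bearing governs)

Bolt shear: A_b = π·1.125²/4 = 0.994 in²; R_n = 84 × 0.994 × 3 × 1 = 250.5 kips → 0.75 × 250.5 = 188 kips.
Bearing (1.2 l_c t F_u ≤ 2.4 d t F_u): upper limit = 2.4·1.125·0.5·58 = 78.3 kips.
  Edge l_c = 1.625 − 1.25/2 = 1 → r_n = 34.8 kips; interior l_c = 4.125 − 1.25 = 2.875 → r_n = 78.3 kips.
  R_n,bearing = 1·34.8 + 2·78.3 = 191.4 kips → 0.75 × 191.4 = 144 kips.
Bearing governs: 144 kips.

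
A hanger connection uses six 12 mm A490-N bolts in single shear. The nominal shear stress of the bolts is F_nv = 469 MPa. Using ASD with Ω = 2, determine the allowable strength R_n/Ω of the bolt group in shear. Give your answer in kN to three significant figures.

159 kN

A_b = π × 12² / 4 = 113.1 mm².
R_n = F_nv · A_b · n · n_s = 469 × 113.1 × 6 × 1 / 1000 = 318.3 kN.
Allowable strength R_n/Ω = 318.3 / 2 = 159 kN.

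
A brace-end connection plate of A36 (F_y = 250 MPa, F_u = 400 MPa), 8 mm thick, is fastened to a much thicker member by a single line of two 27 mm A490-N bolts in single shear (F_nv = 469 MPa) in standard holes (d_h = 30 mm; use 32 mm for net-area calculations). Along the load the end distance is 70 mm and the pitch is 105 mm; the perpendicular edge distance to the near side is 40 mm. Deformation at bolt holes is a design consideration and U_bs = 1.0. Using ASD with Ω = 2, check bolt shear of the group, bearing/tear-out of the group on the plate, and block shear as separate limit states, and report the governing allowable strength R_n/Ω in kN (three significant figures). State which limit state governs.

143 kN (block shear governs)

Bolt shear: A_b = π·27²/4 = 572.6 mm²; R_n = 469 × 572.6 × 2 × 1 / 1000 = 537.1 kN → 537.1 / 2 = 269 kN.
Bearing: edge l_c = 55, r_n = 207.4 kN; interior l_c = 75, r_n = 207.4 kN; R_n = 207.4 + 1·207.4 = 414.7 kN → 207 kN.
Block shear: A_gv = 1400, A_nv = 1016, A_nt = 192 mm²; R_n = min(0.6F_uA_nv, 0.6F_yA_gv) + U_bs·F_u·A_nt = 286.8 kN → 143 kN.
Block shear governs: 143 kN.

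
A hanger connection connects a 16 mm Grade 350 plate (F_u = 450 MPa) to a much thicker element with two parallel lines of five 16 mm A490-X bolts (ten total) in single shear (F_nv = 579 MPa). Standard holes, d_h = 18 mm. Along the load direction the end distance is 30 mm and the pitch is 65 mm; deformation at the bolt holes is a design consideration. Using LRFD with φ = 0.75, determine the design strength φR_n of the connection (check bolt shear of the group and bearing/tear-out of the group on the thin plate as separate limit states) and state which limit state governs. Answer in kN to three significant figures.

Bolt shear: A_b = π·16²/4 = 201.1 mm²; R_n = 579 × 201.1 × 10 × 1 / 1000 = 1164 kN → 0.75 × 1164 = 873 kN.
Bearing (1.2 l_c t F_u ≤ 2.4 d t F_u): upper limit = 2.4·16·16·450 / 1000 = 276.5 kN.
  Edge l_c = 30 − 18/2 = 21 → r_n = 181.4 kN; interior l_c = 65 − 18 = 47 → r_n = 276.5 kN.
  R_n,bearing = 2·181.4 + 8·276.5 = 2575 kN → 0.75 × 2575 = 1930 kN.
Bolt shear governs: 873 kN.

873 kN (bolt shear governs)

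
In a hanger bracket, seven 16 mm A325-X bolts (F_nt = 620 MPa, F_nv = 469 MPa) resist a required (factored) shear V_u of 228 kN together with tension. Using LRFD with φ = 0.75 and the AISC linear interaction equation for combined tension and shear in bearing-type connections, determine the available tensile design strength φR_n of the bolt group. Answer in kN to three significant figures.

A_b = π·16²/4 = 201.1 mm²; f_rv = 228 × 1000 / (7 × 201.1) = 162 MPa.
F'_nt = 1.3 F_nt − (F_nt / φF_nv) f_rv = 1.3·620 − (620/(0.75·469))·162 = 520.5 MPa, capped at F_nt → F'_nt = 520.5 MPa.
R_n = F'_nt · A_b · n = 520.5 × 201.1 × 7 / 1000 = 732.5 kN.
Design strength φR_n = 0.75 × 732.5 = 549 kN.

549 kN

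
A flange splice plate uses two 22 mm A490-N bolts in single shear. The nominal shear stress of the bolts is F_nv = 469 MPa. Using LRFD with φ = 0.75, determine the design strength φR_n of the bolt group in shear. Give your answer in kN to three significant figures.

A_b = π × 22² / 4 = 380.1 mm².
R_n = F_nv · A_b · n · n_s = 469 × 380.1 × 2 × 1 / 1000 = 356.6 kN.
Design strength φR_n = 0.75 × 356.6 = 267 kN.

267 kN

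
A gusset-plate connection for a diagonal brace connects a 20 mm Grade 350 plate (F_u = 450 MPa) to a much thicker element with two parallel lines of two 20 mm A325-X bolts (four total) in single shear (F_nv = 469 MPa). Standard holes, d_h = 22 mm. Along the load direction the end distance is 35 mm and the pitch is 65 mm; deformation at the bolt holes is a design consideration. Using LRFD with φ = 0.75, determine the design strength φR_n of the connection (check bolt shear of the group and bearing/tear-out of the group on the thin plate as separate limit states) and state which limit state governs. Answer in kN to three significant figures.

442 kN (bolt shear governs)

Bolt shear: A_b = π·20²/4 = 314.2 mm²; R_n = 469 × 314.2 × 4 × 1 / 1000 = 589.4 kN → 0.75 × 589.4 = 442 kN.
Bearing (1.2 l_c t F_u ≤ 2.4 d t F_u): upper limit = 2.4·20·20·450 / 1000 = 432 kN.
  Edge l_c = 35 − 22/2 = 24 → r_n = 259.2 kN; interior l_c = 65 − 22 = 43 → r_n = 432 kN.
  R_n,bearing = 2·259.2 + 2·432 = 1382 kN → 0.75 × 1382 = 1040 kN.
Bolt shear governs: 442 kN.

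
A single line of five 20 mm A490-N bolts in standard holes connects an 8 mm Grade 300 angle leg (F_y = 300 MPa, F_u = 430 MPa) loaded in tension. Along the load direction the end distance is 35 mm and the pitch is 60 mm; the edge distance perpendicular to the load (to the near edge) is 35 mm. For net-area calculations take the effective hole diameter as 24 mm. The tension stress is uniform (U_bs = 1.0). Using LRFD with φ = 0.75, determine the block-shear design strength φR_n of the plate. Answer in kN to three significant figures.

318 kN

Shear plane L_v = 35 + 4·60 = 275 mm; A_gv = 275 × 8 = 2200 mm².
A_nv = (275 − 4.5·24) × 8 = 1336 mm².
A_nt = (35 − 0.5·24) × 8 = 184 mm².
0.6 F_u A_nv = 344.7 kN; 0.6 F_y A_gv = 396 kN → shear rupture governs the shear term.
R_n = 344.7 + 1.0 × 430 × 184 / 1000 = 423.8 kN.
Design strength φR_n = 0.75 × 423.8 = 318 kN.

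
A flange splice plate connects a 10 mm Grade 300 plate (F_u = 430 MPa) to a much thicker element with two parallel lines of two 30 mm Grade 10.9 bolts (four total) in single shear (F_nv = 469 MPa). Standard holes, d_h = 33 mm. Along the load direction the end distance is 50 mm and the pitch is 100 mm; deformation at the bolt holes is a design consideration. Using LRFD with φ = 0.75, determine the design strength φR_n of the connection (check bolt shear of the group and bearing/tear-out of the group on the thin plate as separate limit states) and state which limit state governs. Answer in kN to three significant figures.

Bolt shear: A_b = π·30²/4 = 706.9 mm²; R_n = 469 × 706.9 × 4 × 1 / 1000 = 1326 kN → 0.75 × 1326 = 995 kN.
Bearing (1.2 l_c t F_u ≤ 2.4 d t F_u): upper limit = 2.4·30·10·430 / 1000 = 309.6 kN.
  Edge l_c = 50 − 33/2 = 33.5 → r_n = 172.9 kN; interior l_c = 100 − 33 = 67 → r_n = 309.6 kN.
  R_n,bearing = 2·172.9 + 2·309.6 = 964.9 kN → 0.75 × 964.9 = 724 kN.
Bearing governs: 724 kN.

724 kN (bearing governs)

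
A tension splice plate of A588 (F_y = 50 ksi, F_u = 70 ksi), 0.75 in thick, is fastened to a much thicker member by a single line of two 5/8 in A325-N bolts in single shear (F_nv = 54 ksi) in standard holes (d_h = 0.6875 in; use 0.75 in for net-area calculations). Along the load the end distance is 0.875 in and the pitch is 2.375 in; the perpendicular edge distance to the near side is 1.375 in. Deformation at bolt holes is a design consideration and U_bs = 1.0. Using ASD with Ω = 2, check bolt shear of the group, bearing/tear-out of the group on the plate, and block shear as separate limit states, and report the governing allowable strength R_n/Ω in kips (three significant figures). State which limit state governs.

16.6 kips (bolt shear governs)

Bolt shear: A_b = π·0.625²/4 = 0.3068 in²; R_n = 54 × 0.3068 × 2 × 1 = 33.13 kips → 33.13 / 2 = 16.6 kips.
Bearing: edge l_c = 0.5312, r_n = 33.47 kips; interior l_c = 1.688, r_n = 78.75 kips; R_n = 33.47 + 1·78.75 = 112.2 kips → 56.1 kips.
Block shear: A_gv = 2.438, A_nv = 1.594, A_nt = 0.75 in²; R_n = min(0.6F_uA_nv, 0.6F_yA_gv) + U_bs·F_u·A_nt = 119.4 kips → 59.7 kips.
Bolt shear governs: 16.6 kips.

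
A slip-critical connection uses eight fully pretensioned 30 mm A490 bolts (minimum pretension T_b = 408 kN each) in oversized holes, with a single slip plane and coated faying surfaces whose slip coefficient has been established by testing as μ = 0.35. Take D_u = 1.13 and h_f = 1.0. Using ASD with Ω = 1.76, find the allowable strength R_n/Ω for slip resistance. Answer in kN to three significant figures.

R_n = μ · D_u · h_f · T_b · n_s · n_b = 0.35 × 1.13 × 1.0 × 408 × 1 × 8 = 1291 kN.
Allowable strength R_n/Ω = 1291 / 1.76 = 733 kN.

733 kN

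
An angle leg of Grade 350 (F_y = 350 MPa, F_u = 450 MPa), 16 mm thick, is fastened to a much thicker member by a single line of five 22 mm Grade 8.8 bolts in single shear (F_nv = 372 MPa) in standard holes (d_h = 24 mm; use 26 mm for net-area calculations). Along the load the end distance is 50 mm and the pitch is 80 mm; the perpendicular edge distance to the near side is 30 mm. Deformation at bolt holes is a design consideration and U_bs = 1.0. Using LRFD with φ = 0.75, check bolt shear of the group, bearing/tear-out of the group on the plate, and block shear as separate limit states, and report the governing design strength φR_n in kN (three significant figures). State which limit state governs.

530 kN (bolt shear governs)

Bolt shear: A_b = π·22²/4 = 380.1 mm²; R_n = 372 × 380.1 × 5 × 1 / 1000 = 707 kN → 0.75 × 707 = 530 kN.
Bearing: edge l_c = 38, r_n = 328.3 kN; interior l_c = 56, r_n = 380.2 kN; R_n = 328.3 + 4·380.2 = 1849 kN → 1390 kN.
Block shear: A_gv = 5920, A_nv = 4048, A_nt = 272 mm²; R_n = min(0.6F_uA_nv, 0.6F_yA_gv) + U_bs·F_u·A_nt = 1215 kN → 912 kN.
Bolt shear governs: 530 kN.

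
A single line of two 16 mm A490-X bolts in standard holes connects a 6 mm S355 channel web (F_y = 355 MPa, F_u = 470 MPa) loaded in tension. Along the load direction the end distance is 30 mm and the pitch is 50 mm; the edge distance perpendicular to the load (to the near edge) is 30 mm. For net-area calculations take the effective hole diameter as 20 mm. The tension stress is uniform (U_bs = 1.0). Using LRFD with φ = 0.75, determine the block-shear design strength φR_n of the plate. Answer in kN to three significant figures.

106 kN

Shear plane L_v = 30 + 1·50 = 80 mm; A_gv = 80 × 6 = 480 mm².
A_nv = (80 − 1.5·20) × 6 = 300 mm².
A_nt = (30 − 0.5·20) × 6 = 120 mm².
0.6 F_u A_nv = 84.6 kN; 0.6 F_y A_gv = 102.2 kN → shear rupture governs the shear term.
R_n = 84.6 + 1.0 × 470 × 120 / 1000 = 141 kN.
Design strength φR_n = 0.75 × 141 = 106 kN.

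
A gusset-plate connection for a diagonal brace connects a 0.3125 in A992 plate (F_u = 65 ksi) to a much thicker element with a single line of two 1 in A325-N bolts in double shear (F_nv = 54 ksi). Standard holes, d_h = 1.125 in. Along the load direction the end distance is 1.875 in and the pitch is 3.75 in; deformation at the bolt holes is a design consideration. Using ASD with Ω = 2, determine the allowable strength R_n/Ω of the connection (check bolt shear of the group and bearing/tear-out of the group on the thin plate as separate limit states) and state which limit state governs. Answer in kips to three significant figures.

40.4 kips (bearing governs)

Bolt shear: A_b = π·1²/4 = 0.7854 in²; R_n = 54 × 0.7854 × 2 × 2 = 169.6 kips → 169.6 / 2 = 84.8 kips.
Bearing (1.2 l_c t F_u ≤ 2.4 d t F_u): upper limit = 2.4·1·0.3125·65 = 48.75 kips.
  Edge l_c = 1.875 − 1.125/2 = 1.312 → r_n = 31.99 kips; interior l_c = 3.75 − 1.125 = 2.625 → r_n = 48.75 kips.
  R_n,bearing = 1·31.99 + 1·48.75 = 80.74 kips → 80.74 / 2 = 40.4 kips.
Bearing governs: 40.4 kips.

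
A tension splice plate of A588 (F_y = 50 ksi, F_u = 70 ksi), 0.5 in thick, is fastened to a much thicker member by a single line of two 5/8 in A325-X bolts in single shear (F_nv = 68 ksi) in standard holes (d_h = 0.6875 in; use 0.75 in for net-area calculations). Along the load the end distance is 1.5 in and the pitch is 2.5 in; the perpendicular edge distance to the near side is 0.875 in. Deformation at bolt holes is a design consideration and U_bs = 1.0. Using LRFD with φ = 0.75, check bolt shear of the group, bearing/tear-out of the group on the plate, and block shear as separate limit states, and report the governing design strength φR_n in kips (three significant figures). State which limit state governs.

31.3 kips (bolt shear governs)

Bolt shear: A_b = π·0.625²/4 = 0.3068 in²; R_n = 68 × 0.3068 × 2 × 1 = 41.72 kips → 0.75 × 41.72 = 31.3 kips.
Bearing: edge l_c = 1.156, r_n = 48.56 kips; interior l_c = 1.812, r_n = 52.5 kips; R_n = 48.56 + 1·52.5 = 101.1 kips → 75.8 kips.
Block shear: A_gv = 2, A_nv = 1.438, A_nt = 0.25 in²; R_n = min(0.6F_uA_nv, 0.6F_yA_gv) + U_bs·F_u·A_nt = 77.5 kips → 58.1 kips.
Bolt shear governs: 31.3 kips.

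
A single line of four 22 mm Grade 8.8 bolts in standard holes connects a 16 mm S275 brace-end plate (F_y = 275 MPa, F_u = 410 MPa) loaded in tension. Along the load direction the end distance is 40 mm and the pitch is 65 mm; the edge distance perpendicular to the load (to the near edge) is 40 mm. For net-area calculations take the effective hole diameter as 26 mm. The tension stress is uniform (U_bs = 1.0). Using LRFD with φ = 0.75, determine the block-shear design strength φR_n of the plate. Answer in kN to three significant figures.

558 kN

Shear plane L_v = 40 + 3·65 = 235 mm; A_gv = 235 × 16 = 3760 mm².
A_nv = (235 − 3.5·26) × 16 = 2304 mm².
A_nt = (40 − 0.5·26) × 16 = 432 mm².
0.6 F_u A_nv = 566.8 kN; 0.6 F_y A_gv = 620.4 kN → shear rupture governs the shear term.
R_n = 566.8 + 1.0 × 410 × 432 / 1000 = 743.9 kN.
Design strength φR_n = 0.75 × 743.9 = 558 kN.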